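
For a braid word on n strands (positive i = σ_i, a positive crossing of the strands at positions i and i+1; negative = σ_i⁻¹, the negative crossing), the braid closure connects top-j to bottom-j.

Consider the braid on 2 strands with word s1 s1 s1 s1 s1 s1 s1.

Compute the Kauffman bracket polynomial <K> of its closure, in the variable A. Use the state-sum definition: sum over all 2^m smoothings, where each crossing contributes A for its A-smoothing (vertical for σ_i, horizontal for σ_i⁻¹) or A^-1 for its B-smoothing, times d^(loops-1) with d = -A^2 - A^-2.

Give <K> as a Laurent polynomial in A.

Braid: s1 s1 s1 s1 s1 s1 s1 on 2 strands, 7 crossings.
Writhe w = (#positive) - (#negative) = 7 - 0 = 7.
State-sum expansion of <K>. There are 2^7 = 128 states.
Smooth each crossing (0=||, 1=⌣⌢); contribution A^(Σ sign_k(1-2s_k)) * d^(L-1).
Tabulate the states by total A-exponent and number of loops L (A-exp: L × count):
  A^7: L=2 ×1
  A^5: L=1 ×7
  A^3: L=2 ×21
  A^1: L=3 ×35
  A^-1: L=4 ×35
  A^-3: L=5 ×21
  A^-5: L=6 ×7
  A^-7: L=7 ×1
Each group contributes A^e * Σ count * d^(L-1):
Powers of d = -A^2 - A^-2: d^2 = A^4 + 2 + A^-4; d^3 = -A^6 - 3*A^2 - 3*A^-2 - A^-6; d^4 = A^8 + 4*A^4 + 6 + 4*A^-4 + A^-8; d^5 = -A^10 - 5*A^6 - 10*A^2 - 10*A^-2 - 5*A^-6 - A^-10; d^6 = A^12 + 6*A^8 + 15*A^4 + 20 + 15*A^-4 + 6*A^-8 + A^-12.
  A^7 * (d) = -A^9 - A^5
  A^5 * (7) = 7*A^5
  A^3 * (21*d) = -21*A^5 - 21*A
  A^1 * (35*d^2) = 35*A^5 + 70*A + 35*A^-3
  A^-1 * (35*d^3) = -35*A^5 - 105*A - 105*A^-3 - 35*A^-7
  A^-3 * (21*d^4) = 21*A^5 + 84*A + 126*A^-3 + 84*A^-7 + 21*A^-11
  A^-5 * (7*d^5) = -7*A^5 - 35*A - 70*A^-3 - 70*A^-7 - 35*A^-11 - 7*A^-15
  A^-7 * (d^6) = A^5 + 6*A + 15*A^-3 + 20*A^-7 + 15*A^-11 + 6*A^-15 + A^-19
Summing the groups: <K> = -A^9 - A + A^-3 - A^-7 + A^-11 - A^-15 + A^-19

Answer: -A^9 - A + A^-3 - A^-7 + A^-11 - A^-15 + A^-19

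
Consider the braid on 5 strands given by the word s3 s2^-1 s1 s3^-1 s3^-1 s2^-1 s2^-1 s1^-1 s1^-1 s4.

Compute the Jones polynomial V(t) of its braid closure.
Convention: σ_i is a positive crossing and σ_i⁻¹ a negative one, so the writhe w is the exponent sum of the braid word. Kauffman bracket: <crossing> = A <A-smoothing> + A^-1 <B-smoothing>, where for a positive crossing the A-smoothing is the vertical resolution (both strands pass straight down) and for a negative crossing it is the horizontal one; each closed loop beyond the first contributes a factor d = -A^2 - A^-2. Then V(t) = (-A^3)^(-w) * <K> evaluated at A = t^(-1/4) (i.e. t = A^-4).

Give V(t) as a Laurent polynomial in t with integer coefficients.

The presented braid s3 s2^-1 s1 s3^-1 s3^-1 s2^-1 s2^-1 s1^-1 s1^-1 s4 on 5 strands reduces by inverse Markov moves (closure unchanged at each step):
  Destabilize: the word has the form β·s4 where s4 occurs only as the final letter (β ∈ B_4); drop it and the last strand → 4 strands.
Reduced to β = s3 s2^-1 s1 s3^-1 s3^-1 s2^-1 s2^-1 s1^-1 s1^-1 on 4 strands, 9 crossings.
Compute on β:
Braid: s3 s2^-1 s1 s3^-1 s3^-1 s2^-1 s2^-1 s1^-1 s1^-1 on 4 strands, 9 crossings.
Writhe w = (#positive) - (#negative) = 2 - 7 = -5.
Computing the Kauffman bracket via state sum. There are 2^9 = 512 states.
Smooth each crossing (0=||, 1=⌣⌢); contribution A^(Σ sign_k(1-2s_k)) * d^(L-1).
Tabulate the states by total A-exponent and number of loops L (A-exp: L × count):
  A^9: L=5 ×1
  A^7: L=4 ×9
  A^5: L=3 ×31, L=5 ×5
  A^3: L=2 ×48, L=4 ×35, L=6 ×1
  A^1: L=1 ×28, L=3 ×86, L=5 ×12
  A^-1: L=2 ×82, L=4 ×43, L=6 ×1
  A^-3: L=1 ×20, L=3 ×58, L=5 ×6
  A^-5: L=2 ×25, L=4 ×11
  A^-7: L=1 ×3, L=3 ×6
  A^-9: L=2 ×1
Each group contributes A^e * Σ count * d^(L-1):
Powers of d = -A^2 - A^-2: d^2 = A^4 + 2 + A^-4; d^3 = -A^6 - 3*A^2 - 3*A^-2 - A^-6; d^4 = A^8 + 4*A^4 + 6 + 4*A^-4 + A^-8; d^5 = -A^10 - 5*A^6 - 10*A^2 - 10*A^-2 - 5*A^-6 - A^-10.
  A^9 * (d^4) = A^17 + 4*A^13 + 6*A^9 + 4*A^5 + A
  A^7 * (9*d^3) = -9*A^13 - 27*A^9 - 27*A^5 - 9*A
  A^5 * (31*d^2 + 5*d^4) = 5*A^13 + 51*A^9 + 92*A^5 + 51*A + 5*A^-3
  A^3 * (48*d + 35*d^3 + d^5) = -A^13 - 40*A^9 - 163*A^5 - 163*A - 40*A^-3 - A^-7
  A^1 * (28 + 86*d^2 + 12*d^4) = 12*A^9 + 134*A^5 + 272*A + 134*A^-3 + 12*A^-7
  A^-1 * (82*d + 43*d^3 + d^5) = -A^9 - 48*A^5 - 221*A - 221*A^-3 - 48*A^-7 - A^-11
  A^-3 * (20 + 58*d^2 + 6*d^4) = 6*A^5 + 82*A + 172*A^-3 + 82*A^-7 + 6*A^-11
  A^-5 * (25*d + 11*d^3) = -11*A - 58*A^-3 - 58*A^-7 - 11*A^-11
  A^-7 * (3 + 6*d^2) = 6*A^-3 + 15*A^-7 + 6*A^-11
  A^-9 * (d) = -A^-7 - A^-11
Summing the groups: <K> = A^17 - A^13 + A^9 - 2*A^5 + 2*A - 2*A^-3 + A^-7 - A^-11
Normalise by the writhe: (-A^3)^(-w) = (-A^3)^(5) = -A^15, so f(A) = -A^15 * <K> = -A^32 + A^28 - A^24 + 2*A^20 - 2*A^16 + 2*A^12 - A^8 + A^4.
Substitute A = t^(-1/4), i.e. A^e → t^(-e/4): V(t) = t^-1 - t^-2 + 2*t^-3 - 2*t^-4 + 2*t^-5 - t^-6 + t^-7 - t^-8

Answer: t^-1 - t^-2 + 2*t^-3 - 2*t^-4 + 2*t^-5 - t^-6 + t^-7 - t^-8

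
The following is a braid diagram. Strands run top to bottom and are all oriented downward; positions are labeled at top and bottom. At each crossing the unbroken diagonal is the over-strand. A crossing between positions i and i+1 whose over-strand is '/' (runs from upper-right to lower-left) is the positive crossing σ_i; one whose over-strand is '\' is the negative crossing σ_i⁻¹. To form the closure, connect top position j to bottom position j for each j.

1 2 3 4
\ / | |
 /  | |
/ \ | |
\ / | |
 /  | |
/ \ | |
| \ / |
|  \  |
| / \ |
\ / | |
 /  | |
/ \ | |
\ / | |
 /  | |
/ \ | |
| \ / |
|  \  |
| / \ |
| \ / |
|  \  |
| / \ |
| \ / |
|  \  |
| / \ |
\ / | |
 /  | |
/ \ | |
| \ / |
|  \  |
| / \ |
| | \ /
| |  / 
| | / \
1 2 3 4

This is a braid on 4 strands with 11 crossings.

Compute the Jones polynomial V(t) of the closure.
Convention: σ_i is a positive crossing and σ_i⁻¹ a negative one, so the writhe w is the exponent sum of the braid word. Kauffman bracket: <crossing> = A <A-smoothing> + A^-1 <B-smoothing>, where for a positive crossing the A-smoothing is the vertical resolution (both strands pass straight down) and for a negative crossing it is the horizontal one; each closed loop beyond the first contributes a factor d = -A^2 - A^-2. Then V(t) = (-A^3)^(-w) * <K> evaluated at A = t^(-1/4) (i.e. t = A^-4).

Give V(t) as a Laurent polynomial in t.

Reading the diagram top to bottom ('/'-over between positions i,i+1 = s_i, '\'-over = s_i^-1): braid word = s1 s1 s2^-1 s1 s1 s2^-1 s2^-1 s2^-1 s1 s2^-1 s3.
The presented braid s1 s1 s2^-1 s1 s1 s2^-1 s2^-1 s2^-1 s1 s2^-1 s3 on 4 strands reduces by inverse Markov moves (closure unchanged at each step):
  Destabilize: the word has the form β·s3 where s3 occurs only as the final letter (β ∈ B_3); drop it and the last strand → 3 strands.
Reduced to β = s1 s1 s2^-1 s1 s1 s2^-1 s2^-1 s2^-1 s1 s2^-1 on 3 strands, 10 crossings.
Compute on β:
Braid: s1 s1 s2^-1 s1 s1 s2^-1 s2^-1 s2^-1 s1 s2^-1 on 3 strands, 10 crossings.
Writhe w = (#positive) - (#negative) = 5 - 5 = 0.
Computing the Kauffman bracket via state sum. There are 2^10 = 1024 states.
Smooth each crossing (0=||, 1=⌣⌢); contribution A^(Σ sign_k(1-2s_k)) * d^(L-1).
Tabulate the states by total A-exponent and number of loops L (A-exp: L × count):
  A^10: L=6 ×1
  A^8: L=5 ×10
  A^6: L=4 ×43, L=6 ×2
  A^4: L=3 ×98, L=5 ×22
  A^2: L=2 ×121, L=4 ×83, L=6 ×6
  A^0: L=1 ×73, L=3 ×140, L=5 ×38, L=7 ×1
  A^-2: L=2 ×121, L=4 ×79, L=6 ×10
  A^-4: L=3 ×95, L=5 ×24, L=7 ×1
  A^-6: L=4 ×42, L=6 ×3
  A^-8: L=5 ×10
  A^-10: L=6 ×1
Each group contributes A^e * Σ count * d^(L-1):
Powers of d = -A^2 - A^-2: d^2 = A^4 + 2 + A^-4; d^3 = -A^6 - 3*A^2 - 3*A^-2 - A^-6; d^4 = A^8 + 4*A^4 + 6 + 4*A^-4 + A^-8; d^5 = -A^10 - 5*A^6 - 10*A^2 - 10*A^-2 - 5*A^-6 - A^-10; d^6 = A^12 + 6*A^8 + 15*A^4 + 20 + 15*A^-4 + 6*A^-8 + A^-12.
  A^10 * (d^5) = -A^20 - 5*A^16 - 10*A^12 - 10*A^8 - 5*A^4 - 1
  A^8 * (10*d^4) = 10*A^16 + 40*A^12 + 60*A^8 + 40*A^4 + 10
  A^6 * (43*d^3 + 2*d^5) = -2*A^16 - 53*A^12 - 149*A^8 - 149*A^4 - 53 - 2*A^-4
  A^4 * (98*d^2 + 22*d^4) = 22*A^12 + 186*A^8 + 328*A^4 + 186 + 22*A^-4
  A^2 * (121*d + 83*d^3 + 6*d^5) = -6*A^12 - 113*A^8 - 430*A^4 - 430 - 113*A^-4 - 6*A^-8
  A^0 * (73 + 140*d^2 + 38*d^4 + d^6) = A^12 + 44*A^8 + 307*A^4 + 601 + 307*A^-4 + 44*A^-8 + A^-12
  A^-2 * (121*d + 79*d^3 + 10*d^5) = -10*A^8 - 129*A^4 - 458 - 458*A^-4 - 129*A^-8 - 10*A^-12
  A^-4 * (95*d^2 + 24*d^4 + d^6) = A^8 + 30*A^4 + 206 + 354*A^-4 + 206*A^-8 + 30*A^-12 + A^-16
  A^-6 * (42*d^3 + 3*d^5) = -3*A^4 - 57 - 156*A^-4 - 156*A^-8 - 57*A^-12 - 3*A^-16
  A^-8 * (10*d^4) = 10 + 40*A^-4 + 60*A^-8 + 40*A^-12 + 10*A^-16
  A^-10 * (d^5) = -1 - 5*A^-4 - 10*A^-8 - 10*A^-12 - 5*A^-16 - A^-20
Summing the groups: <K> = -A^20 + 3*A^16 - 6*A^12 + 9*A^8 - 11*A^4 + 13 - 11*A^-4 + 9*A^-8 - 6*A^-12 + 3*A^-16 - A^-20
Normalise by the writhe: (-A^3)^(-w) = (-A^3)^(0) = 1, so f(A) = 1 * <K> = -A^20 + 3*A^16 - 6*A^12 + 9*A^8 - 11*A^4 + 13 - 11*A^-4 + 9*A^-8 - 6*A^-12 + 3*A^-16 - A^-20.
Substitute A = t^(-1/4), i.e. A^e → t^(-e/4): V(t) = -t^5 + 3*t^4 - 6*t^3 + 9*t^2 - 11*t + 13 - 11*t^-1 + 9*t^-2 - 6*t^-3 + 3*t^-4 - t^-5

Answer: -t^5 + 3*t^4 - 6*t^3 + 9*t^2 - 11*t + 13 - 11*t^-1 + 9*t^-2 - 6*t^-3 + 3*t^-4 - t^-5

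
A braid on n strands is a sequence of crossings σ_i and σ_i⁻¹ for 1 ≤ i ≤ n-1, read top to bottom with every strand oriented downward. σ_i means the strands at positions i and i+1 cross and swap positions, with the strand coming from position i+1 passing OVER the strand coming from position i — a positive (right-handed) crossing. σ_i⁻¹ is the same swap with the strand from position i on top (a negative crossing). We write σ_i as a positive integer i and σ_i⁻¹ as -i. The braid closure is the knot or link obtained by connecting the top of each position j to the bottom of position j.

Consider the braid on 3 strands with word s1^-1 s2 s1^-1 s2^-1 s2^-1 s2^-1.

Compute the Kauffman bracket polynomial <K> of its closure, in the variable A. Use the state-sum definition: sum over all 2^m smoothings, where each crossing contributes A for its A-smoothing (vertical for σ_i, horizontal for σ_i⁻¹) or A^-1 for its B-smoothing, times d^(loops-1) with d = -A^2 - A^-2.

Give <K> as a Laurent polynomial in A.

Braid: s1^-1 s2 s1^-1 s2^-1 s2^-1 s2^-1 on 3 strands, 6 crossings.
Writhe w = (#positive) - (#negative) = 1 - 5 = -4.
Computing the Kauffman bracket via state sum. There are 2^6 = 64 states.
For each crossing: s=0 is the vertical smoothing, s=1 horizontal. Crossing k contributes A^(sign_k * (1 - 2*s_k)); loop factor d = -A^2 - A^-2.
Tabulate the states by total A-exponent and number of loops L (A-exp: L × count):
  A^6: L=4 ×1
  A^4: L=3 ×6
  A^2: L=2 ×12, L=4 ×3
  A^0: L=1 ×9, L=3 ×10, L=5 ×1
  A^-2: L=2 ×12, L=4 ×3
  A^-4: L=1 ×2, L=3 ×4
  A^-6: L=2 ×1
Each group contributes A^e * Σ count * d^(L-1):
Powers of d = -A^2 - A^-2: d^2 = A^4 + 2 + A^-4; d^3 = -A^6 - 3*A^2 - 3*A^-2 - A^-6; d^4 = A^8 + 4*A^4 + 6 + 4*A^-4 + A^-8.
  A^6 * (d^3) = -A^12 - 3*A^8 - 3*A^4 - 1
  A^4 * (6*d^2) = 6*A^8 + 12*A^4 + 6
  A^2 * (12*d + 3*d^3) = -3*A^8 - 21*A^4 - 21 - 3*A^-4
  A^0 * (9 + 10*d^2 + d^4) = A^8 + 14*A^4 + 35 + 14*A^-4 + A^-8
  A^-2 * (12*d + 3*d^3) = -3*A^4 - 21 - 21*A^-4 - 3*A^-8
  A^-4 * (2 + 4*d^2) = 4 + 10*A^-4 + 4*A^-8
  A^-6 * (d) = -A^-4 - A^-8
Summing the groups: <K> = -A^12 + A^8 - A^4 + 2 - A^-4 + A^-8

Answer: -A^12 + A^8 - A^4 + 2 - A^-4 + A^-8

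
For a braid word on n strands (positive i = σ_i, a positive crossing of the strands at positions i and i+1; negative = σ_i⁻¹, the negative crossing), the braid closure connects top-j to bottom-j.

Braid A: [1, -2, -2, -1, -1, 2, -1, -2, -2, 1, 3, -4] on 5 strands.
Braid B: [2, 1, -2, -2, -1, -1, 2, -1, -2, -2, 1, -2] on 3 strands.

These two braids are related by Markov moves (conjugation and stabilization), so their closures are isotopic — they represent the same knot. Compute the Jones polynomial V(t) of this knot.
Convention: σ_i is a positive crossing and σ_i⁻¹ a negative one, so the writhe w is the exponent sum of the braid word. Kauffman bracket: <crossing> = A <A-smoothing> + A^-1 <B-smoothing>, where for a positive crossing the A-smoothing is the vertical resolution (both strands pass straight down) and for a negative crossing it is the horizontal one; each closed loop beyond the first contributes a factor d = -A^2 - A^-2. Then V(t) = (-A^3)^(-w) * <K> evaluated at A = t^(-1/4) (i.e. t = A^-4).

-1 + 4*t^-1 - 5*t^-2 + 7*t^-3 - 7*t^-4 + 6*t^-5 - 5*t^-6 + 3*t^-7 - t^-8

Derivation:
Markov-equivalent braids have isotopic closures, hence identical knot invariants. Strip the Markov moves from each word to reach a common short braid β, then compute V(t) once on β.
Braid A: s1 s2^-1 s2^-1 s1^-1 s1^-1 s2 s1^-1 s2^-1 s2^-1 s1 s3 s4^-1 on 5 strands reduces by inverse Markov moves (closure unchanged at each step):
  Destabilize: the word has the form β·s4^-1 where s4^-1 occurs only as the final letter (β ∈ B_4); drop it and the last strand → 4 strands.
  Destabilize: the word has the form β·s3 where s3 occurs only as the final letter (β ∈ B_3); drop it and the last strand → 3 strands.
Reduced to β = s1 s2^-1 s2^-1 s1^-1 s1^-1 s2 s1^-1 s2^-1 s2^-1 s1 on 3 strands, 10 crossings.
Braid B: s2 s1 s2^-1 s2^-1 s1^-1 s1^-1 s2 s1^-1 s2^-1 s2^-1 s1 s2^-1 on 3 strands reduces by inverse Markov moves (closure unchanged at each step):
  Deconjugate: the word is γ·β·γ⁻¹ with γ = s2 (prefix) and γ⁻¹ = s2^-1 (suffix); strip both.
Reduced to β = s1 s2^-1 s2^-1 s1^-1 s1^-1 s2 s1^-1 s2^-1 s2^-1 s1 on 3 strands, 10 crossings.
Both give the same β = s1 s2^-1 s2^-1 s1^-1 s1^-1 s2 s1^-1 s2^-1 s2^-1 s1 on 3 strands, so one state sum suffices:
Braid: s1 s2^-1 s2^-1 s1^-1 s1^-1 s2 s1^-1 s2^-1 s2^-1 s1 on 3 strands, 10 crossings.
Writhe w = (#positive) - (#negative) = 3 - 7 = -4.
Computing the Kauffman bracket via state sum. There are 2^10 = 1024 states.
Smooth each crossing (0=||, 1=⌣⌢); contribution A^(Σ sign_k(1-2s_k)) * d^(L-1).
Tabulate the states by total A-exponent and number of loops L (A-exp: L × count):
  A^10: L=6 ×1
  A^8: L=5 ×10
  A^6: L=4 ×43, L=6 ×2
  A^4: L=3 ×98, L=5 ×22
  A^2: L=2 ×118, L=4 ×88, L=6 ×4
  A^0: L=1 ×60, L=3 ×162, L=5 ×30
  A^-2: L=2 ×128, L=4 ×79, L=6 ×3
  A^-4: L=1 ×23, L=3 ×84, L=5 ×13
  A^-6: L=2 ×27, L=4 ×18
  A^-8: L=1 ×2, L=3 ×8
  A^-10: L=2 ×1
Each group contributes A^e * Σ count * d^(L-1):
Powers of d = -A^2 - A^-2: d^2 = A^4 + 2 + A^-4; d^3 = -A^6 - 3*A^2 - 3*A^-2 - A^-6; d^4 = A^8 + 4*A^4 + 6 + 4*A^-4 + A^-8; d^5 = -A^10 - 5*A^6 - 10*A^2 - 10*A^-2 - 5*A^-6 - A^-10.
  A^10 * (d^5) = -A^20 - 5*A^16 - 10*A^12 - 10*A^8 - 5*A^4 - 1
  A^8 * (10*d^4) = 10*A^16 + 40*A^12 + 60*A^8 + 40*A^4 + 10
  A^6 * (43*d^3 + 2*d^5) = -2*A^16 - 53*A^12 - 149*A^8 - 149*A^4 - 53 - 2*A^-4
  A^4 * (98*d^2 + 22*d^4) = 22*A^12 + 186*A^8 + 328*A^4 + 186 + 22*A^-4
  A^2 * (118*d + 88*d^3 + 4*d^5) = -4*A^12 - 108*A^8 - 422*A^4 - 422 - 108*A^-4 - 4*A^-8
  A^0 * (60 + 162*d^2 + 30*d^4) = 30*A^8 + 282*A^4 + 564 + 282*A^-4 + 30*A^-8
  A^-2 * (128*d + 79*d^3 + 3*d^5) = -3*A^8 - 94*A^4 - 395 - 395*A^-4 - 94*A^-8 - 3*A^-12
  A^-4 * (23 + 84*d^2 + 13*d^4) = 13*A^4 + 136 + 269*A^-4 + 136*A^-8 + 13*A^-12
  A^-6 * (27*d + 18*d^3) = -18 - 81*A^-4 - 81*A^-8 - 18*A^-12
  A^-8 * (2 + 8*d^2) = 8*A^-4 + 18*A^-8 + 8*A^-12
  A^-10 * (d) = -A^-8 - A^-12
Summing the groups: <K> = -A^20 + 3*A^16 - 5*A^12 + 6*A^8 - 7*A^4 + 7 - 5*A^-4 + 4*A^-8 - A^-12
Normalise by the writhe: (-A^3)^(-w) = (-A^3)^(4) = A^12, so f(A) = A^12 * <K> = -A^32 + 3*A^28 - 5*A^24 + 6*A^20 - 7*A^16 + 7*A^12 - 5*A^8 + 4*A^4 - 1.
Substitute A = t^(-1/4), i.e. A^e → t^(-e/4): V(t) = -1 + 4*t^-1 - 5*t^-2 + 7*t^-3 - 7*t^-4 + 6*t^-5 - 5*t^-6 + 3*t^-7 - t^-8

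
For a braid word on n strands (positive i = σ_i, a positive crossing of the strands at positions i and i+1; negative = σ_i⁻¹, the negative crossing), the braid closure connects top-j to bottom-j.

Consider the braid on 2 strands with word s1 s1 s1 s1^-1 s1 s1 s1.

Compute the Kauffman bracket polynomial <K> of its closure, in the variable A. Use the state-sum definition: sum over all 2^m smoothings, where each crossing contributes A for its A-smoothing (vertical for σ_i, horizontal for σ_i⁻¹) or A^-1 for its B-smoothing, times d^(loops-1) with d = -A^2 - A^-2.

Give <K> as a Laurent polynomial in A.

First cancel adjacent σ_i σ_i⁻¹ pairs (Reidemeister II — same braid, same closure): s1 s1 s1 s1^-1 s1 s1 s1 → s1 s1 s1 s1 s1.
Braid: s1 s1 s1 s1 s1 on 2 strands, 5 crossings.
Writhe w = (#positive) - (#negative) = 5 - 0 = 5.
Enumerate smoothing states for the bracket polynomial. There are 2^5 = 32 states.
Each crossing splits two ways (0=vertical, 1=horizontal). The state's weight is A^(#A-smoothings - #B-smoothings) * d^(loops - 1).
  state 00000: A-exp=+5, loops=2, term = A^5 * d^1
  state 00001: A-exp=+3, loops=1, term = A^3 * d^0
  state 00010: A-exp=+3, loops=1, term = A^3 * d^0
  state 00011: A-exp=+1, loops=2, term = A^1 * d^1
  state 00100: A-exp=+3, loops=1, term = A^3 * d^0
  state 00101: A-exp=+1, loops=2, term = A^1 * d^1
  state 00110: A-exp=+1, loops=2, term = A^1 * d^1
  state 00111: A-exp=-1, loops=3, term = A^-1 * d^2
  state 01000: A-exp=+3, loops=1, term = A^3 * d^0
  state 01001: A-exp=+1, loops=2, term = A^1 * d^1
  state 01010: A-exp=+1, loops=2, term = A^1 * d^1
  state 01011: A-exp=-1, loops=3, term = A^-1 * d^2
  state 01100: A-exp=+1, loops=2, term = A^1 * d^1
  state 01101: A-exp=-1, loops=3, term = A^-1 * d^2
  state 01110: A-exp=-1, loops=3, term = A^-1 * d^2
  state 01111: A-exp=-3, loops=4, term = A^-3 * d^3
  state 10000: A-exp=+3, loops=1, term = A^3 * d^0
  state 10001: A-exp=+1, loops=2, term = A^1 * d^1
  state 10010: A-exp=+1, loops=2, term = A^1 * d^1
  state 10011: A-exp=-1, loops=3, term = A^-1 * d^2
  state 10100: A-exp=+1, loops=2, term = A^1 * d^1
  state 10101: A-exp=-1, loops=3, term = A^-1 * d^2
  state 10110: A-exp=-1, loops=3, term = A^-1 * d^2
  state 10111: A-exp=-3, loops=4, term = A^-3 * d^3
  state 11000: A-exp=+1, loops=2, term = A^1 * d^1
  state 11001: A-exp=-1, loops=3, term = A^-1 * d^2
  state 11010: A-exp=-1, loops=3, term = A^-1 * d^2
  state 11011: A-exp=-3, loops=4, term = A^-3 * d^3
  state 11100: A-exp=-1, loops=3, term = A^-1 * d^2
  state 11101: A-exp=-3, loops=4, term = A^-3 * d^3
  state 11110: A-exp=-3, loops=4, term = A^-3 * d^3
  state 11111: A-exp=-5, loops=5, term = A^-5 * d^4
Collect the terms by A-exponent (count of states per loop number):
Powers of d = -A^2 - A^-2: d^2 = A^4 + 2 + A^-4; d^3 = -A^6 - 3*A^2 - 3*A^-2 - A^-6; d^4 = A^8 + 4*A^4 + 6 + 4*A^-4 + A^-8.
  A^5 * (d) = -A^7 - A^3
  A^3 * (5) = 5*A^3
  A^1 * (10*d) = -10*A^3 - 10*A^-1
  A^-1 * (10*d^2) = 10*A^3 + 20*A^-1 + 10*A^-5
  A^-3 * (5*d^3) = -5*A^3 - 15*A^-1 - 15*A^-5 - 5*A^-9
  A^-5 * (d^4) = A^3 + 4*A^-1 + 6*A^-5 + 4*A^-9 + A^-13
Summing the groups: <K> = -A^7 - A^-1 + A^-5 - A^-9 + A^-13

Answer: -A^7 - A^-1 + A^-5 - A^-9 + A^-13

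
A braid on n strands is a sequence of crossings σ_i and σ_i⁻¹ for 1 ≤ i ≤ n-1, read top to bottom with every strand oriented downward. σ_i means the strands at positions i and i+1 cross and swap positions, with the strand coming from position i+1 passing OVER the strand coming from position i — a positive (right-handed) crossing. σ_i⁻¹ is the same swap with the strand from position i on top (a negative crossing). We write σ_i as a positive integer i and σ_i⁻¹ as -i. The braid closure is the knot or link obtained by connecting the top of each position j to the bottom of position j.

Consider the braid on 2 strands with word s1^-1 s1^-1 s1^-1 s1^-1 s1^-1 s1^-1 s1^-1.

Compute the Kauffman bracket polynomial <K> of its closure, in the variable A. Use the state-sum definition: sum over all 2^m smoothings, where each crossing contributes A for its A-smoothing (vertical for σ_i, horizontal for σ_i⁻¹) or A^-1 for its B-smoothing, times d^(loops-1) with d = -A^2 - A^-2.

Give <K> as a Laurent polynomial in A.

Braid: s1^-1 s1^-1 s1^-1 s1^-1 s1^-1 s1^-1 s1^-1 on 2 strands, 7 crossings.
Writhe w = (#positive) - (#negative) = 0 - 7 = -7.
State-sum expansion of <K>. There are 2^7 = 128 states.
Each crossing splits two ways (0=vertical, 1=horizontal). The state's weight is A^(#A-smoothings - #B-smoothings) * d^(loops - 1).
Tabulate the states by total A-exponent and number of loops L (A-exp: L × count):
  A^7: L=7 ×1
  A^5: L=6 ×7
  A^3: L=5 ×21
  A^1: L=4 ×35
  A^-1: L=3 ×35
  A^-3: L=2 ×21
  A^-5: L=1 ×7
  A^-7: L=2 ×1
Each group contributes A^e * Σ count * d^(L-1):
Powers of d = -A^2 - A^-2: d^2 = A^4 + 2 + A^-4; d^3 = -A^6 - 3*A^2 - 3*A^-2 - A^-6; d^4 = A^8 + 4*A^4 + 6 + 4*A^-4 + A^-8; d^5 = -A^10 - 5*A^6 - 10*A^2 - 10*A^-2 - 5*A^-6 - A^-10; d^6 = A^12 + 6*A^8 + 15*A^4 + 20 + 15*A^-4 + 6*A^-8 + A^-12.
  A^7 * (d^6) = A^19 + 6*A^15 + 15*A^11 + 20*A^7 + 15*A^3 + 6*A^-1 + A^-5
  A^5 * (7*d^5) = -7*A^15 - 35*A^11 - 70*A^7 - 70*A^3 - 35*A^-1 - 7*A^-5
  A^3 * (21*d^4) = 21*A^11 + 84*A^7 + 126*A^3 + 84*A^-1 + 21*A^-5
  A^1 * (35*d^3) = -35*A^7 - 105*A^3 - 105*A^-1 - 35*A^-5
  A^-1 * (35*d^2) = 35*A^3 + 70*A^-1 + 35*A^-5
  A^-3 * (21*d) = -21*A^-1 - 21*A^-5
  A^-5 * (7) = 7*A^-5
  A^-7 * (d) = -A^-5 - A^-9
Summing the groups: <K> = A^19 - A^15 + A^11 - A^7 + A^3 - A^-1 - A^-9

Answer: A^19 - A^15 + A^11 - A^7 + A^3 - A^-1 - A^-9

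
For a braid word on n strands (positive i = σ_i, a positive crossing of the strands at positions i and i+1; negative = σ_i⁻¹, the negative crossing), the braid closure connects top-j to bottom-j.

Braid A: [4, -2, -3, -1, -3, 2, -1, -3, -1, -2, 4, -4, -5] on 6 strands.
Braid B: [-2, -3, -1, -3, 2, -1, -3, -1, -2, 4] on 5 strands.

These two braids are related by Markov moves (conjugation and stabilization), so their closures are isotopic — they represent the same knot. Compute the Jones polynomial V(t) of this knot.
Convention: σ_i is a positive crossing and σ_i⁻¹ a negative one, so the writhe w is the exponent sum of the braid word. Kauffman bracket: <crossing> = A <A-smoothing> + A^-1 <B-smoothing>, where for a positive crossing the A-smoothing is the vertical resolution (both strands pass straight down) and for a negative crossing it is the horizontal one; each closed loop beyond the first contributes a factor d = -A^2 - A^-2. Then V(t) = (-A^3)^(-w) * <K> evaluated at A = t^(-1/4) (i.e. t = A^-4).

t^-2 - 2*t^-3 + 5*t^-4 - 5*t^-5 + 6*t^-6 - 6*t^-7 + 4*t^-8 - 3*t^-9 + t^-10

Derivation:
Markov-equivalent braids have isotopic closures, hence identical knot invariants. Strip the Markov moves from each word to reach a common short braid β, then compute V(t) once on β.
Braid A: s4 s2^-1 s3^-1 s1^-1 s3^-1 s2 s1^-1 s3^-1 s1^-1 s2^-1 s4 s4^-1 s5^-1 on 6 strands reduces by inverse Markov moves (closure unchanged at each step):
  Destabilize: the word has the form β·s5^-1 where s5^-1 occurs only as the final letter (β ∈ B_5); drop it and the last strand → 5 strands.
  Deconjugate: the word is γ·β·γ⁻¹ with γ = s4 (prefix) and γ⁻¹ = s4^-1 (suffix); strip both.
  Destabilize: the word has the form β·s4 where s4 occurs only as the final letter (β ∈ B_4); drop it and the last strand → 4 strands.
Reduced to β = s2^-1 s3^-1 s1^-1 s3^-1 s2 s1^-1 s3^-1 s1^-1 s2^-1 on 4 strands, 9 crossings.
Braid B: s2^-1 s3^-1 s1^-1 s3^-1 s2 s1^-1 s3^-1 s1^-1 s2^-1 s4 on 5 strands reduces by inverse Markov moves (closure unchanged at each step):
  Destabilize: the word has the form β·s4 where s4 occurs only as the final letter (β ∈ B_4); drop it and the last strand → 4 strands.
Reduced to β = s2^-1 s3^-1 s1^-1 s3^-1 s2 s1^-1 s3^-1 s1^-1 s2^-1 on 4 strands, 9 crossings.
Both give the same β = s2^-1 s3^-1 s1^-1 s3^-1 s2 s1^-1 s3^-1 s1^-1 s2^-1 on 4 strands, so one state sum suffices:
Braid: s2^-1 s3^-1 s1^-1 s3^-1 s2 s1^-1 s3^-1 s1^-1 s2^-1 on 4 strands, 9 crossings.
Writhe w = (#positive) - (#negative) = 1 - 8 = -7.
Enumerate smoothing states for the bracket polynomial. There are 2^9 = 512 states.
For each crossing: s=0 is the vertical smoothing, s=1 horizontal. Crossing k contributes A^(sign_k * (1 - 2*s_k)); loop factor d = -A^2 - A^-2.
Tabulate the states by total A-exponent and number of loops L (A-exp: L × count):
  A^9: L=6 ×1
  A^7: L=5 ×9
  A^5: L=4 ×35, L=6 ×1
  A^3: L=3 ×74, L=5 ×10
  A^1: L=2 ×85, L=4 ×41
  A^-1: L=1 ×42, L=3 ×80, L=5 ×4
  A^-3: L=2 ×65, L=4 ×19
  A^-5: L=1 ×9, L=3 ×26, L=5 ×1
  A^-7: L=2 ×6, L=4 ×3
  A^-9: L=3 ×1
Each group contributes A^e * Σ count * d^(L-1):
Powers of d = -A^2 - A^-2: d^2 = A^4 + 2 + A^-4; d^3 = -A^6 - 3*A^2 - 3*A^-2 - A^-6; d^4 = A^8 + 4*A^4 + 6 + 4*A^-4 + A^-8; d^5 = -A^10 - 5*A^6 - 10*A^2 - 10*A^-2 - 5*A^-6 - A^-10.
  A^9 * (d^5) = -A^19 - 5*A^15 - 10*A^11 - 10*A^7 - 5*A^3 - A^-1
  A^7 * (9*d^4) = 9*A^15 + 36*A^11 + 54*A^7 + 36*A^3 + 9*A^-1
  A^5 * (35*d^3 + d^5) = -A^15 - 40*A^11 - 115*A^7 - 115*A^3 - 40*A^-1 - A^-5
  A^3 * (74*d^2 + 10*d^4) = 10*A^11 + 114*A^7 + 208*A^3 + 114*A^-1 + 10*A^-5
  A^1 * (85*d + 41*d^3) = -41*A^7 - 208*A^3 - 208*A^-1 - 41*A^-5
  A^-1 * (42 + 80*d^2 + 4*d^4) = 4*A^7 + 96*A^3 + 226*A^-1 + 96*A^-5 + 4*A^-9
  A^-3 * (65*d + 19*d^3) = -19*A^3 - 122*A^-1 - 122*A^-5 - 19*A^-9
  A^-5 * (9 + 26*d^2 + d^4) = A^3 + 30*A^-1 + 67*A^-5 + 30*A^-9 + A^-13
  A^-7 * (6*d + 3*d^3) = -3*A^-1 - 15*A^-5 - 15*A^-9 - 3*A^-13
  A^-9 * (d^2) = A^-5 + 2*A^-9 + A^-13
Summing the groups: <K> = -A^19 + 3*A^15 - 4*A^11 + 6*A^7 - 6*A^3 + 5*A^-1 - 5*A^-5 + 2*A^-9 - A^-13
Normalise by the writhe: (-A^3)^(-w) = (-A^3)^(7) = -A^21, so f(A) = -A^21 * <K> = A^40 - 3*A^36 + 4*A^32 - 6*A^28 + 6*A^24 - 5*A^20 + 5*A^16 - 2*A^12 + A^8.
Substitute A = t^(-1/4), i.e. A^e → t^(-e/4): V(t) = t^-2 - 2*t^-3 + 5*t^-4 - 5*t^-5 + 6*t^-6 - 6*t^-7 + 4*t^-8 - 3*t^-9 + t^-10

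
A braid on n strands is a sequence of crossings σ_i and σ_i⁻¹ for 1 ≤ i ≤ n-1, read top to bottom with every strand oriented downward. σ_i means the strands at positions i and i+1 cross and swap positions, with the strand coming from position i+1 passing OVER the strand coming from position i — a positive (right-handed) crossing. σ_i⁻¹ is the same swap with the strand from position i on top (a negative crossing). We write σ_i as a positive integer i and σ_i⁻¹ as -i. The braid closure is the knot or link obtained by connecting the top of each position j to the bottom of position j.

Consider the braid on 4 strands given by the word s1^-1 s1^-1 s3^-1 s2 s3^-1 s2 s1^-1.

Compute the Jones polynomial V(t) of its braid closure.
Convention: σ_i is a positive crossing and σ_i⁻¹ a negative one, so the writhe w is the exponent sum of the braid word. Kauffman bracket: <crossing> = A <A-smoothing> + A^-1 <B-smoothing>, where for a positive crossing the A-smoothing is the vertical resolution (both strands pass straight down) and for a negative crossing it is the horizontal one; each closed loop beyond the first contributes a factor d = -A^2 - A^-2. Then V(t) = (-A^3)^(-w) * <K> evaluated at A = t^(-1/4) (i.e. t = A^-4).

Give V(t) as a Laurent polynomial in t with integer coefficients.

t - 1 + 2*t^-1 - 3*t^-2 + 3*t^-3 - 2*t^-4 + 2*t^-5 - t^-6

Derivation:
Braid: s1^-1 s1^-1 s3^-1 s2 s3^-1 s2 s1^-1 on 4 strands, 7 crossings.
Writhe w = (#positive) - (#negative) = 2 - 5 = -3.
State-sum expansion of <K>. There are 2^7 = 128 states.
For each crossing: s=0 is the vertical smoothing, s=1 horizontal. Crossing k contributes A^(sign_k * (1 - 2*s_k)); loop factor d = -A^2 - A^-2.
Tabulate the states by total A-exponent and number of loops L (A-exp: L × count):
  A^7: L=5 ×1
  A^5: L=4 ×7
  A^3: L=3 ×20, L=5 ×1
  A^1: L=2 ×27, L=4 ×8
  A^-1: L=1 ×15, L=3 ×19, L=5 ×1
  A^-3: L=2 ×17, L=4 ×4
  A^-5: L=3 ×7
  A^-7: L=4 ×1
Each group contributes A^e * Σ count * d^(L-1):
Powers of d = -A^2 - A^-2: d^2 = A^4 + 2 + A^-4; d^3 = -A^6 - 3*A^2 - 3*A^-2 - A^-6; d^4 = A^8 + 4*A^4 + 6 + 4*A^-4 + A^-8.
  A^7 * (d^4) = A^15 + 4*A^11 + 6*A^7 + 4*A^3 + A^-1
  A^5 * (7*d^3) = -7*A^11 - 21*A^7 - 21*A^3 - 7*A^-1
  A^3 * (20*d^2 + d^4) = A^11 + 24*A^7 + 46*A^3 + 24*A^-1 + A^-5
  A^1 * (27*d + 8*d^3) = -8*A^7 - 51*A^3 - 51*A^-1 - 8*A^-5
  A^-1 * (15 + 19*d^2 + d^4) = A^7 + 23*A^3 + 59*A^-1 + 23*A^-5 + A^-9
  A^-3 * (17*d + 4*d^3) = -4*A^3 - 29*A^-1 - 29*A^-5 - 4*A^-9
  A^-5 * (7*d^2) = 7*A^-1 + 14*A^-5 + 7*A^-9
  A^-7 * (d^3) = -A^-1 - 3*A^-5 - 3*A^-9 - A^-13
Summing the groups: <K> = A^15 - 2*A^11 + 2*A^7 - 3*A^3 + 3*A^-1 - 2*A^-5 + A^-9 - A^-13
Normalise by the writhe: (-A^3)^(-w) = (-A^3)^(3) = -A^9, so f(A) = -A^9 * <K> = -A^24 + 2*A^20 - 2*A^16 + 3*A^12 - 3*A^8 + 2*A^4 - 1 + A^-4.
Substitute A = t^(-1/4), i.e. A^e → t^(-e/4): V(t) = t - 1 + 2*t^-1 - 3*t^-2 + 3*t^-3 - 2*t^-4 + 2*t^-5 - t^-6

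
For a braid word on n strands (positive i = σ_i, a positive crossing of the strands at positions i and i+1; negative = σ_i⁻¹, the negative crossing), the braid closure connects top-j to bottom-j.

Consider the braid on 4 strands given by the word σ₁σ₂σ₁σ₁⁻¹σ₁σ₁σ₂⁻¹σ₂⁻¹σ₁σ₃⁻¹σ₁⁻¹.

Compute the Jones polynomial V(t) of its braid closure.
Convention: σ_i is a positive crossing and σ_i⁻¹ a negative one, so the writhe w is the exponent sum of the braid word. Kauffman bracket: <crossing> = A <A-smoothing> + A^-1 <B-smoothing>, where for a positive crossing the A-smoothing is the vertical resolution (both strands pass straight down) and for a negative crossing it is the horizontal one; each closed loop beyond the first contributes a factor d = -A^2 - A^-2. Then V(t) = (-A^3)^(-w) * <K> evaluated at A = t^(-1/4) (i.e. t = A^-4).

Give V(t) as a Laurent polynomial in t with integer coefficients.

The presented braid s1 s2 s1 s1^-1 s1 s1 s2^-1 s2^-1 s1 s3^-1 s1^-1 on 4 strands reduces by inverse Markov moves (closure unchanged at each step):
  Deconjugate: the word is γ·β·γ⁻¹ with γ = s1 (prefix) and γ⁻¹ = s1^-1 (suffix); strip both.
  Destabilize: the word has the form β·s3^-1 where s3^-1 occurs only as the final letter (β ∈ B_3); drop it and the last strand → 3 strands.
Reduced to β = s2 s1 s1^-1 s1 s1 s2^-1 s2^-1 s1 on 3 strands, 8 crossings.
Compute on β:
First cancel adjacent σ_i σ_i⁻¹ pairs (Reidemeister II — same braid, same closure): s2 s1 s1^-1 s1 s1 s2^-1 s2^-1 s1 → s2 s1 s1 s2^-1 s2^-1 s1.
Braid: s2 s1 s1 s2^-1 s2^-1 s1 on 3 strands, 6 crossings.
Writhe w = (#positive) - (#negative) = 4 - 2 = 2.
Enumerate smoothing states for the bracket polynomial. There are 2^6 = 64 states.
Smooth each crossing (0=||, 1=⌣⌢); contribution A^(Σ sign_k(1-2s_k)) * d^(L-1).
Tabulate the states by total A-exponent and number of loops L (A-exp: L × count):
  A^6: L=3 ×1
  A^4: L=2 ×5, L=4 ×1
  A^2: L=1 ×6, L=3 ×9
  A^0: L=2 ×18, L=4 ×2
  A^-2: L=1 ×7, L=3 ×8
  A^-4: L=2 ×5, L=4 ×1
  A^-6: L=3 ×1
Each group contributes A^e * Σ count * d^(L-1):
Powers of d = -A^2 - A^-2: d^2 = A^4 + 2 + A^-4; d^3 = -A^6 - 3*A^2 - 3*A^-2 - A^-6.
  A^6 * (d^2) = A^10 + 2*A^6 + A^2
  A^4 * (5*d + d^3) = -A^10 - 8*A^6 - 8*A^2 - A^-2
  A^2 * (6 + 9*d^2) = 9*A^6 + 24*A^2 + 9*A^-2
  A^0 * (18*d + 2*d^3) = -2*A^6 - 24*A^2 - 24*A^-2 - 2*A^-6
  A^-2 * (7 + 8*d^2) = 8*A^2 + 23*A^-2 + 8*A^-6
  A^-4 * (5*d + d^3) = -A^2 - 8*A^-2 - 8*A^-6 - A^-10
  A^-6 * (d^2) = A^-2 + 2*A^-6 + A^-10
Summing the groups: <K> = A^6
Normalise by the writhe: (-A^3)^(-w) = (-A^3)^(-2) = A^-6, so f(A) = A^-6 * <K> = 1.
Substitute A = t^(-1/4), i.e. A^e → t^(-e/4): V(t) = 1

Answer: 1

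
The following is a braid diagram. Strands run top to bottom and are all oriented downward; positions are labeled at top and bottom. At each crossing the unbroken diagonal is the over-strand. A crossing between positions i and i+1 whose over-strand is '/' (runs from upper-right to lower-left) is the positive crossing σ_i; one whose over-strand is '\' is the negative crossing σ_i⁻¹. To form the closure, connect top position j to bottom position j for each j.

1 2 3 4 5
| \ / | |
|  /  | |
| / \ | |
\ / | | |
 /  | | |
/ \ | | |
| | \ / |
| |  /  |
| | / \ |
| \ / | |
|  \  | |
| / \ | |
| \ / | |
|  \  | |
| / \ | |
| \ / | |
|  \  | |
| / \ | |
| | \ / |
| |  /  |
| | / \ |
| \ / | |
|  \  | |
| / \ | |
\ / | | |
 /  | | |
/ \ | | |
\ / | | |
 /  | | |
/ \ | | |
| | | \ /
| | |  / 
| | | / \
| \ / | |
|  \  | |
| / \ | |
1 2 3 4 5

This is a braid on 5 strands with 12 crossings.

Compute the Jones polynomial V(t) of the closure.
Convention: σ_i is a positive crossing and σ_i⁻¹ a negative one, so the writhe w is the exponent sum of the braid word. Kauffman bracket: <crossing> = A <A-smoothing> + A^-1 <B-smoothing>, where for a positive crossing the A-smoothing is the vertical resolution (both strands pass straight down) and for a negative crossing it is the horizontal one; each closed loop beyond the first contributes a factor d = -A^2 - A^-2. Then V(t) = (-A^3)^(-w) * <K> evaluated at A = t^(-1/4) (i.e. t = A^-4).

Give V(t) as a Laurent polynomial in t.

-t^5 + 2*t^4 - 3*t^3 + 5*t^2 - 5*t + 6 - 5*t^-1 + 3*t^-2 - 2*t^-3 + t^-4

Derivation:
Reading the diagram top to bottom ('/'-over between positions i,i+1 = s_i, '\'-over = s_i^-1): braid word = s2 s1 s3 s2^-1 s2^-1 s2^-1 s3 s2^-1 s1 s1 s4 s2^-1.
The presented braid s2 s1 s3 s2^-1 s2^-1 s2^-1 s3 s2^-1 s1 s1 s4 s2^-1 on 5 strands reduces by inverse Markov moves (closure unchanged at each step):
  Deconjugate: the word is γ·β·γ⁻¹ with γ = s2 (prefix) and γ⁻¹ = s2^-1 (suffix); strip both.
  Destabilize: the word has the form β·s4 where s4 occurs only as the final letter (β ∈ B_4); drop it and the last strand → 4 strands.
Reduced to β = s1 s3 s2^-1 s2^-1 s2^-1 s3 s2^-1 s1 s1 on 4 strands, 9 crossings.
Compute on β:
Braid: s1 s3 s2^-1 s2^-1 s2^-1 s3 s2^-1 s1 s1 on 4 strands, 9 crossings.
Writhe w = (#positive) - (#negative) = 5 - 4 = 1.
Enumerate smoothing states for the bracket polynomial. There are 2^9 = 512 states.
For each crossing: s=0 is the vertical smoothing, s=1 horizontal. Crossing k contributes A^(sign_k * (1 - 2*s_k)); loop factor d = -A^2 - A^-2.
Tabulate the states by total A-exponent and number of loops L (A-exp: L × count):
  A^9: L=6 ×1
  A^7: L=5 ×9
  A^5: L=4 ×33, L=6 ×3
  A^3: L=3 ×64, L=5 ×19, L=7 ×1
  A^1: L=2 ×68, L=4 ×52, L=6 ×6
  A^-1: L=1 ×33, L=3 ×75, L=5 ×18
  A^-3: L=2 ×51, L=4 ×32, L=6 ×1
  A^-5: L=3 ×32, L=5 ×4
  A^-7: L=4 ×9
  A^-9: L=5 ×1
Each group contributes A^e * Σ count * d^(L-1):
Powers of d = -A^2 - A^-2: d^2 = A^4 + 2 + A^-4; d^3 = -A^6 - 3*A^2 - 3*A^-2 - A^-6; d^4 = A^8 + 4*A^4 + 6 + 4*A^-4 + A^-8; d^5 = -A^10 - 5*A^6 - 10*A^2 - 10*A^-2 - 5*A^-6 - A^-10; d^6 = A^12 + 6*A^8 + 15*A^4 + 20 + 15*A^-4 + 6*A^-8 + A^-12.
  A^9 * (d^5) = -A^19 - 5*A^15 - 10*A^11 - 10*A^7 - 5*A^3 - A^-1
  A^7 * (9*d^4) = 9*A^15 + 36*A^11 + 54*A^7 + 36*A^3 + 9*A^-1
  A^5 * (33*d^3 + 3*d^5) = -3*A^15 - 48*A^11 - 129*A^7 - 129*A^3 - 48*A^-1 - 3*A^-5
  A^3 * (64*d^2 + 19*d^4 + d^6) = A^15 + 25*A^11 + 155*A^7 + 262*A^3 + 155*A^-1 + 25*A^-5 + A^-9
  A^1 * (68*d + 52*d^3 + 6*d^5) = -6*A^11 - 82*A^7 - 284*A^3 - 284*A^-1 - 82*A^-5 - 6*A^-9
  A^-1 * (33 + 75*d^2 + 18*d^4) = 18*A^7 + 147*A^3 + 291*A^-1 + 147*A^-5 + 18*A^-9
  A^-3 * (51*d + 32*d^3 + d^5) = -A^7 - 37*A^3 - 157*A^-1 - 157*A^-5 - 37*A^-9 - A^-13
  A^-5 * (32*d^2 + 4*d^4) = 4*A^3 + 48*A^-1 + 88*A^-5 + 48*A^-9 + 4*A^-13
  A^-7 * (9*d^3) = -9*A^-1 - 27*A^-5 - 27*A^-9 - 9*A^-13
  A^-9 * (d^4) = A^-1 + 4*A^-5 + 6*A^-9 + 4*A^-13 + A^-17
Summing the groups: <K> = -A^19 + 2*A^15 - 3*A^11 + 5*A^7 - 6*A^3 + 5*A^-1 - 5*A^-5 + 3*A^-9 - 2*A^-13 + A^-17
Normalise by the writhe: (-A^3)^(-w) = (-A^3)^(-1) = -A^-3, so f(A) = -A^-3 * <K> = A^16 - 2*A^12 + 3*A^8 - 5*A^4 + 6 - 5*A^-4 + 5*A^-8 - 3*A^-12 + 2*A^-16 - A^-20.
Substitute A = t^(-1/4), i.e. A^e → t^(-e/4): V(t) = -t^5 + 2*t^4 - 3*t^3 + 5*t^2 - 5*t + 6 - 5*t^-1 + 3*t^-2 - 2*t^-3 + t^-4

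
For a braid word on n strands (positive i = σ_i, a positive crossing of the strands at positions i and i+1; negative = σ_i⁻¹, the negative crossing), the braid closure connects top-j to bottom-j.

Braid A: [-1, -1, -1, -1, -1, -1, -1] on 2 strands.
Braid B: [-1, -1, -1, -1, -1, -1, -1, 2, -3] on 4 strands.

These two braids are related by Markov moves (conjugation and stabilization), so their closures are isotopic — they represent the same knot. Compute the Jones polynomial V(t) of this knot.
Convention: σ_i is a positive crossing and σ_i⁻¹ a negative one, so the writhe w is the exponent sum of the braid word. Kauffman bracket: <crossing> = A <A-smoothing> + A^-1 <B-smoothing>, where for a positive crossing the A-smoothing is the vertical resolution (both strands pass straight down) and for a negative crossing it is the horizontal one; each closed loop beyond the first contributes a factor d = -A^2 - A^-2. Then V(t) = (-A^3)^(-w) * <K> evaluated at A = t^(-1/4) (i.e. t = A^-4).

t^-3 + t^-5 - t^-6 + t^-7 - t^-8 + t^-9 - t^-10

Derivation:
Markov-equivalent braids have isotopic closures, hence identical knot invariants. Strip the Markov moves from each word to reach a common short braid β, then compute V(t) once on β.
Braid A: s1^-1 s1^-1 s1^-1 s1^-1 s1^-1 s1^-1 s1^-1 on 2 strands has no conjugating prefix/suffix or stabilization to strip; take β = s1^-1 s1^-1 s1^-1 s1^-1 s1^-1 s1^-1 s1^-1.
Braid B: s1^-1 s1^-1 s1^-1 s1^-1 s1^-1 s1^-1 s1^-1 s2 s3^-1 on 4 strands reduces by inverse Markov moves (closure unchanged at each step):
  Destabilize: the word has the form β·s3^-1 where s3^-1 occurs only as the final letter (β ∈ B_3); drop it and the last strand → 3 strands.
  Destabilize: the word has the form β·s2 where s2 occurs only as the final letter (β ∈ B_2); drop it and the last strand → 2 strands.
Reduced to β = s1^-1 s1^-1 s1^-1 s1^-1 s1^-1 s1^-1 s1^-1 on 2 strands, 7 crossings.
Both give the same β = s1^-1 s1^-1 s1^-1 s1^-1 s1^-1 s1^-1 s1^-1 on 2 strands, so one state sum suffices:
Braid: s1^-1 s1^-1 s1^-1 s1^-1 s1^-1 s1^-1 s1^-1 on 2 strands, 7 crossings.
Writhe w = (#positive) - (#negative) = 0 - 7 = -7.
State-sum expansion of <K>. There are 2^7 = 128 states.
Smooth each crossing (0=||, 1=⌣⌢); contribution A^(Σ sign_k(1-2s_k)) * d^(L-1).
Tabulate the states by total A-exponent and number of loops L (A-exp: L × count):
  A^7: L=7 ×1
  A^5: L=6 ×7
  A^3: L=5 ×21
  A^1: L=4 ×35
  A^-1: L=3 ×35
  A^-3: L=2 ×21
  A^-5: L=1 ×7
  A^-7: L=2 ×1
Each group contributes A^e * Σ count * d^(L-1):
Powers of d = -A^2 - A^-2: d^2 = A^4 + 2 + A^-4; d^3 = -A^6 - 3*A^2 - 3*A^-2 - A^-6; d^4 = A^8 + 4*A^4 + 6 + 4*A^-4 + A^-8; d^5 = -A^10 - 5*A^6 - 10*A^2 - 10*A^-2 - 5*A^-6 - A^-10; d^6 = A^12 + 6*A^8 + 15*A^4 + 20 + 15*A^-4 + 6*A^-8 + A^-12.
  A^7 * (d^6) = A^19 + 6*A^15 + 15*A^11 + 20*A^7 + 15*A^3 + 6*A^-1 + A^-5
  A^5 * (7*d^5) = -7*A^15 - 35*A^11 - 70*A^7 - 70*A^3 - 35*A^-1 - 7*A^-5
  A^3 * (21*d^4) = 21*A^11 + 84*A^7 + 126*A^3 + 84*A^-1 + 21*A^-5
  A^1 * (35*d^3) = -35*A^7 - 105*A^3 - 105*A^-1 - 35*A^-5
  A^-1 * (35*d^2) = 35*A^3 + 70*A^-1 + 35*A^-5
  A^-3 * (21*d) = -21*A^-1 - 21*A^-5
  A^-5 * (7) = 7*A^-5
  A^-7 * (d) = -A^-5 - A^-9
Summing the groups: <K> = A^19 - A^15 + A^11 - A^7 + A^3 - A^-1 - A^-9
Normalise by the writhe: (-A^3)^(-w) = (-A^3)^(7) = -A^21, so f(A) = -A^21 * <K> = -A^40 + A^36 - A^32 + A^28 - A^24 + A^20 + A^12.
Substitute A = t^(-1/4), i.e. A^e → t^(-e/4): V(t) = t^-3 + t^-5 - t^-6 + t^-7 - t^-8 + t^-9 - t^-10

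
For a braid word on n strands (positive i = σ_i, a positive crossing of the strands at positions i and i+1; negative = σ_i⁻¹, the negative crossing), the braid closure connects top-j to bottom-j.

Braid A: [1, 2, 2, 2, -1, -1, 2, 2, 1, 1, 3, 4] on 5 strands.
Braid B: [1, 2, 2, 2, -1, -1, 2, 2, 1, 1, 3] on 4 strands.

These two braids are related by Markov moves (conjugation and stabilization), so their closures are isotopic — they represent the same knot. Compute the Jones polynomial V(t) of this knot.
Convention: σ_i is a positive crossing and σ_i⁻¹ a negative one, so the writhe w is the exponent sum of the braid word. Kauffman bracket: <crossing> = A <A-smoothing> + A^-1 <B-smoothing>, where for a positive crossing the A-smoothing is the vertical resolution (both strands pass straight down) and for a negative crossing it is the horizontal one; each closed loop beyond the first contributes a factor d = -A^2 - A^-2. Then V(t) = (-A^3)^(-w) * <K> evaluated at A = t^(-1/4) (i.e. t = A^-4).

t^10 - 3*t^9 + 5*t^8 - 7*t^7 + 7*t^6 - 7*t^5 + 6*t^4 - 3*t^3 + 2*t^2

Derivation:
Markov-equivalent braids have isotopic closures, hence identical knot invariants. Strip the Markov moves from each word to reach a common short braid β, then compute V(t) once on β.
Braid A: s1 s2 s2 s2 s1^-1 s1^-1 s2 s2 s1 s1 s3 s4 on 5 strands reduces by inverse Markov moves (closure unchanged at each step):
  Destabilize: the word has the form β·s4 where s4 occurs only as the final letter (β ∈ B_4); drop it and the last strand → 4 strands.
  Destabilize: the word has the form β·s3 where s3 occurs only as the final letter (β ∈ B_3); drop it and the last strand → 3 strands.
Reduced to β = s1 s2 s2 s2 s1^-1 s1^-1 s2 s2 s1 s1 on 3 strands, 10 crossings.
Braid B: s1 s2 s2 s2 s1^-1 s1^-1 s2 s2 s1 s1 s3 on 4 strands reduces by inverse Markov moves (closure unchanged at each step):
  Destabilize: the word has the form β·s3 where s3 occurs only as the final letter (β ∈ B_3); drop it and the last strand → 3 strands.
Reduced to β = s1 s2 s2 s2 s1^-1 s1^-1 s2 s2 s1 s1 on 3 strands, 10 crossings.
Both give the same β = s1 s2 s2 s2 s1^-1 s1^-1 s2 s2 s1 s1 on 3 strands, so one state sum suffices:
Braid: s1 s2 s2 s2 s1^-1 s1^-1 s2 s2 s1 s1 on 3 strands, 10 crossings.
Writhe w = (#positive) - (#negative) = 8 - 2 = 6.
Enumerate smoothing states for the bracket polynomial. There are 2^10 = 1024 states.
For each crossing: s=0 is the vertical smoothing, s=1 horizontal. Crossing k contributes A^(sign_k * (1 - 2*s_k)); loop factor d = -A^2 - A^-2.
Tabulate the states by total A-exponent and number of loops L (A-exp: L × count):
  A^10: L=3 ×1
  A^8: L=2 ×7, L=4 ×3
  A^6: L=1 ×10, L=3 ×32, L=5 ×3
  A^4: L=2 ×76, L=4 ×43, L=6 ×1
  A^2: L=1 ×51, L=3 ×132, L=5 ×27
  A^0: L=2 ×135, L=4 ×109, L=6 ×8
  A^-2: L=3 ×161, L=5 ×48, L=7 ×1
  A^-4: L=4 ×109, L=6 ×11
  A^-6: L=5 ×44, L=7 ×1
  A^-8: L=6 ×10
  A^-10: L=7 ×1
Each group contributes A^e * Σ count * d^(L-1):
Powers of d = -A^2 - A^-2: d^2 = A^4 + 2 + A^-4; d^3 = -A^6 - 3*A^2 - 3*A^-2 - A^-6; d^4 = A^8 + 4*A^4 + 6 + 4*A^-4 + A^-8; d^5 = -A^10 - 5*A^6 - 10*A^2 - 10*A^-2 - 5*A^-6 - A^-10; d^6 = A^12 + 6*A^8 + 15*A^4 + 20 + 15*A^-4 + 6*A^-8 + A^-12.
  A^10 * (d^2) = A^14 + 2*A^10 + A^6
  A^8 * (7*d + 3*d^3) = -3*A^14 - 16*A^10 - 16*A^6 - 3*A^2
  A^6 * (10 + 32*d^2 + 3*d^4) = 3*A^14 + 44*A^10 + 92*A^6 + 44*A^2 + 3*A^-2
  A^4 * (76*d + 43*d^3 + d^5) = -A^14 - 48*A^10 - 215*A^6 - 215*A^2 - 48*A^-2 - A^-6
  A^2 * (51 + 132*d^2 + 27*d^4) = 27*A^10 + 240*A^6 + 477*A^2 + 240*A^-2 + 27*A^-6
  A^0 * (135*d + 109*d^3 + 8*d^5) = -8*A^10 - 149*A^6 - 542*A^2 - 542*A^-2 - 149*A^-6 - 8*A^-10
  A^-2 * (161*d^2 + 48*d^4 + d^6) = A^10 + 54*A^6 + 368*A^2 + 630*A^-2 + 368*A^-6 + 54*A^-10 + A^-14
  A^-4 * (109*d^3 + 11*d^5) = -11*A^6 - 164*A^2 - 437*A^-2 - 437*A^-6 - 164*A^-10 - 11*A^-14
  A^-6 * (44*d^4 + d^6) = A^6 + 50*A^2 + 191*A^-2 + 284*A^-6 + 191*A^-10 + 50*A^-14 + A^-18
  A^-8 * (10*d^5) = -10*A^2 - 50*A^-2 - 100*A^-6 - 100*A^-10 - 50*A^-14 - 10*A^-18
  A^-10 * (d^6) = A^2 + 6*A^-2 + 15*A^-6 + 20*A^-10 + 15*A^-14 + 6*A^-18 + A^-22
Summing the groups: <K> = 2*A^10 - 3*A^6 + 6*A^2 - 7*A^-2 + 7*A^-6 - 7*A^-10 + 5*A^-14 - 3*A^-18 + A^-22
Normalise by the writhe: (-A^3)^(-w) = (-A^3)^(-6) = A^-18, so f(A) = A^-18 * <K> = 2*A^-8 - 3*A^-12 + 6*A^-16 - 7*A^-20 + 7*A^-24 - 7*A^-28 + 5*A^-32 - 3*A^-36 + A^-40.
Substitute A = t^(-1/4), i.e. A^e → t^(-e/4): V(t) = t^10 - 3*t^9 + 5*t^8 - 7*t^7 + 7*t^6 - 7*t^5 + 6*t^4 - 3*t^3 + 2*t^2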